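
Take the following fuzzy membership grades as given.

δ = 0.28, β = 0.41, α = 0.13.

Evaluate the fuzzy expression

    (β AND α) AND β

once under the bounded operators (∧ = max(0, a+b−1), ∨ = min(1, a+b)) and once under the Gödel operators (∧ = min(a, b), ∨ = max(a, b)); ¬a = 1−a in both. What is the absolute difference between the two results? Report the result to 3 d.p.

Under bounded:
  β AND α = max(0, a+b−1) on (0.41, 0.13) = 0.00
  (β AND α) AND β = max(0, a+b−1) on (0.00, 0.41) = 0.00
  → value = 0.0000
Under Gödel:
  β AND α = min(a, b) on (0.41, 0.13) = 0.13
  (β AND α) AND β = min(a, b) on (0.13, 0.41) = 0.13
  → value = 0.1300
|0.0000 − 0.1300| = 0.130

0.130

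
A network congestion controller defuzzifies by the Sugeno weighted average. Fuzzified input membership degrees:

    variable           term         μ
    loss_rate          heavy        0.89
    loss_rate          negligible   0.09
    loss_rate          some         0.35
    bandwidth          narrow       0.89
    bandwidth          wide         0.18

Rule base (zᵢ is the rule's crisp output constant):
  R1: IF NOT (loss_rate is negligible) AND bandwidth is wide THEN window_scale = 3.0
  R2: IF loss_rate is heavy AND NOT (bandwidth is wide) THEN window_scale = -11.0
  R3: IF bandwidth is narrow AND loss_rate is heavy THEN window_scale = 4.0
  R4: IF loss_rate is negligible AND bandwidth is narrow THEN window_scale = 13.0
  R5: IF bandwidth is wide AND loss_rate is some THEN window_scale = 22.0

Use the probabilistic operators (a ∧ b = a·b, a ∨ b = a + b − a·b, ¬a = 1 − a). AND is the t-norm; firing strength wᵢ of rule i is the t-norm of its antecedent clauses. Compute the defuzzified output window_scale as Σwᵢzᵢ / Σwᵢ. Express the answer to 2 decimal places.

-1.06

R1 (z=3.0): ¬negligible=1−0.09=0.91, wide=0.18; AND[a·b] → w = 0.1638
R2 (z=-11.0): heavy=0.89, ¬wide=1−0.18=0.82; AND[a·b] → w = 0.7298
R3 (z=4.0): narrow=0.89, heavy=0.89; AND[a·b] → w = 0.7921
R4 (z=13.0): negligible=0.09, narrow=0.89; AND[a·b] → w = 0.0801
R5 (z=22.0): wide=0.18, some=0.35; AND[a·b] → w = 0.0630
Weighted average = (0.1638·3.0 + 0.7298·-11.0 + 0.7921·4.0 + 0.0801·13.0 + 0.0630·22.0) / (0.1638 + 0.7298 + 0.7921 + 0.0801 + 0.0630)
  = -1.9407 / 1.8288 = -1.06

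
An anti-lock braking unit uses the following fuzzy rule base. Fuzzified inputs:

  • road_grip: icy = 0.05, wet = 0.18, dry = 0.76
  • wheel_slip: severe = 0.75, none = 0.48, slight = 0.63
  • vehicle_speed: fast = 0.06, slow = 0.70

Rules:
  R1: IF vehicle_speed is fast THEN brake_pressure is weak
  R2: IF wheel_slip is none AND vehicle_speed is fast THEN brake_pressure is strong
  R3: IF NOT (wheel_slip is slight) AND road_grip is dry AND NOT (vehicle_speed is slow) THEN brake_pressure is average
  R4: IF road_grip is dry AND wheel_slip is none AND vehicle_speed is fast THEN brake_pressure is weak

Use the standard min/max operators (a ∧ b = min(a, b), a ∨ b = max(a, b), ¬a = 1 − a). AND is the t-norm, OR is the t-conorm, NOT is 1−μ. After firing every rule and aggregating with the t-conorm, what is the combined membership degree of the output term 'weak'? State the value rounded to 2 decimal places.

0.06

R1: fast=0.06 → w = 0.06
R2: none=0.48, fast=0.06; AND[min(a, b)] → w = 0.06
R3: ¬slight=1−0.63=0.37, dry=0.76, ¬slow=1−0.70=0.30; AND[min(a, b)] → w = 0.30
R4: dry=0.76, none=0.48, fast=0.06; AND[min(a, b)] → w = 0.06
Rules with consequent 'weak': {R1, R4} → strengths 0.06, 0.06
Aggregate via t-conorm [max(a, b)]: 0.06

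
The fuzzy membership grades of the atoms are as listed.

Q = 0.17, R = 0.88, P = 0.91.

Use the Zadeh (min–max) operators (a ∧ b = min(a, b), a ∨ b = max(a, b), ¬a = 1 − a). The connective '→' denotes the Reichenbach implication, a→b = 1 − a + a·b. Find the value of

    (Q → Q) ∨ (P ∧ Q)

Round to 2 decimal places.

Q → Q  [Reichenbach: 1 − a + a·b] with a=0.17, b=0.17 → 0.86
P ∧ Q = min(a, b) on (0.91, 0.17) = 0.17
(Q → Q) ∨ (P ∧ Q) = max(a, b) on (0.86, 0.17) = 0.86

0.86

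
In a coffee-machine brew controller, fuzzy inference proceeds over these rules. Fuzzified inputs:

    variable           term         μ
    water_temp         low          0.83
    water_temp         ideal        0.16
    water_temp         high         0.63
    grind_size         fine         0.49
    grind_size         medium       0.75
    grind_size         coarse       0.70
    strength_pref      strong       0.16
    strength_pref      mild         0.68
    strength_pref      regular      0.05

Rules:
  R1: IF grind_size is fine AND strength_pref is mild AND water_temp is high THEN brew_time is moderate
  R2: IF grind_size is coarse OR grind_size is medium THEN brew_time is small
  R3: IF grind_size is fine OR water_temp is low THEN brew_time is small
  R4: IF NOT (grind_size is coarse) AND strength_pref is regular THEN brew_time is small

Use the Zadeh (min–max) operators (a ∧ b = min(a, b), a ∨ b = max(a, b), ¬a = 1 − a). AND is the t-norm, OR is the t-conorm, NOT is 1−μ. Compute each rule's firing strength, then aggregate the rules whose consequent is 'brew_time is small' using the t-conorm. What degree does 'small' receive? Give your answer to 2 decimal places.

R1: fine=0.49, mild=0.68, high=0.63; AND[min(a, b)] → w = 0.49
R2: coarse=0.70, medium=0.75; OR[max(a, b)] → w = 0.75
R3: fine=0.49, low=0.83; OR[max(a, b)] → w = 0.83
R4: ¬coarse=1−0.70=0.30, regular=0.05; AND[min(a, b)] → w = 0.05
Rules with consequent 'small': {R2, R3, R4} → strengths 0.75, 0.83, 0.05
Aggregate via t-conorm [max(a, b)]: 0.83

0.83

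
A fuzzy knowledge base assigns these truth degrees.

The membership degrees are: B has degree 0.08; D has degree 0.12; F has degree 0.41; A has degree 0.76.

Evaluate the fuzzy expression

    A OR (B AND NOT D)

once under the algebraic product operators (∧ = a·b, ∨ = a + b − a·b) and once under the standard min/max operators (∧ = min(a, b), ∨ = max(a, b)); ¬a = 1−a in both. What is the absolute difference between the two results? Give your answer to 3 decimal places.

Under algebraic product:
  NOT D = 1 − 0.1200 = 0.8800
  B AND NOT D = a·b on (0.0800, 0.8800) = 0.0704
  A OR (B AND NOT D) = a + b − a·b on (0.7600, 0.0704) = 0.7769
  → value = 0.7769
Under standard min/max:
  NOT D = 1 − 0.12 = 0.88
  B AND NOT D = min(a, b) on (0.08, 0.88) = 0.08
  A OR (B AND NOT D) = max(a, b) on (0.76, 0.08) = 0.76
  → value = 0.7600
|0.7769 − 0.7600| = 0.017

0.017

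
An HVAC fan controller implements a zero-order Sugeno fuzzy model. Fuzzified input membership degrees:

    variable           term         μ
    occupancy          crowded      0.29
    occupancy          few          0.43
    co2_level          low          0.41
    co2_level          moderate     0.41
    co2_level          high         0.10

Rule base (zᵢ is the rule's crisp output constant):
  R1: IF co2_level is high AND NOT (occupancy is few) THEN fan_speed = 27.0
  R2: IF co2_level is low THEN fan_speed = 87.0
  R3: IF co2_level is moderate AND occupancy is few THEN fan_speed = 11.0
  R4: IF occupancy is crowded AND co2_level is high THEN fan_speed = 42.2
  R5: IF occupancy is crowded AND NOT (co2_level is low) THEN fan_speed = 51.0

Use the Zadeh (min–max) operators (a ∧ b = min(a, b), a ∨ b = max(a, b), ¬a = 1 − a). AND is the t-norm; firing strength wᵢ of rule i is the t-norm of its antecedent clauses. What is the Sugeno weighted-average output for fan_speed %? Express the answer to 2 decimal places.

47.24

R1 (z=27.0): high=0.10, ¬few=1−0.43=0.57; AND[min(a, b)] → w = 0.10
R2 (z=87.0): low=0.41 → w = 0.41
R3 (z=11.0): moderate=0.41, few=0.43; AND[min(a, b)] → w = 0.41
R4 (z=42.2): crowded=0.29, high=0.10; AND[min(a, b)] → w = 0.10
R5 (z=51.0): crowded=0.29, ¬low=1−0.41=0.59; AND[min(a, b)] → w = 0.29
Weighted average = (0.10·27.0 + 0.41·87.0 + 0.41·11.0 + 0.10·42.2 + 0.29·51.0) / (0.10 + 0.41 + 0.41 + 0.10 + 0.29)
  = 61.8900 / 1.3100 = 47.24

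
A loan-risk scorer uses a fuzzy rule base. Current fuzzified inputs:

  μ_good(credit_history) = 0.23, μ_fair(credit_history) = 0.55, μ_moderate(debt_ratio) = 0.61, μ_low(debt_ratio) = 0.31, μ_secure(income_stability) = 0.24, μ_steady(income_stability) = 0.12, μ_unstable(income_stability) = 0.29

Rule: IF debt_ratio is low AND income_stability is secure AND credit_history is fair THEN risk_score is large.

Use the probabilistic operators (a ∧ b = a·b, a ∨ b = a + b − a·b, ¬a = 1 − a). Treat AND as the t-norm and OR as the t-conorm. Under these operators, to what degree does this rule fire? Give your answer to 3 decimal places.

0.041

firing strength: low=0.31, secure=0.24, fair=0.55; AND[a·b] → w = 0.0409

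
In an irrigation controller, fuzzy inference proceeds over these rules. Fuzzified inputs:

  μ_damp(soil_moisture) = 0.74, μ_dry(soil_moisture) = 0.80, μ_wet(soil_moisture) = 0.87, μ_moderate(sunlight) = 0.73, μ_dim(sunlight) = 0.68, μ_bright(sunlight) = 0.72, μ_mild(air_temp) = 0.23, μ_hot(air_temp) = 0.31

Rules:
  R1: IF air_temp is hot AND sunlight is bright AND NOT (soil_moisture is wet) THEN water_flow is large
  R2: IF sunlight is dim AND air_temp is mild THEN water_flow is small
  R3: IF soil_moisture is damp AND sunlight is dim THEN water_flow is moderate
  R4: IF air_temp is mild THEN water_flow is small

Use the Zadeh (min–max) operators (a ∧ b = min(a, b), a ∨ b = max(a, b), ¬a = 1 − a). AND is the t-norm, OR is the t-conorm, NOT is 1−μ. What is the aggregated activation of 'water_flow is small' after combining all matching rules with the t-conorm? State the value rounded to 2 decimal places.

0.23

R1: hot=0.31, bright=0.72, ¬wet=1−0.87=0.13; AND[min(a, b)] → w = 0.13
R2: dim=0.68, mild=0.23; AND[min(a, b)] → w = 0.23
R3: damp=0.74, dim=0.68; AND[min(a, b)] → w = 0.68
R4: mild=0.23 → w = 0.23
Rules with consequent 'small': {R2, R4} → strengths 0.23, 0.23
Aggregate via t-conorm [max(a, b)]: 0.23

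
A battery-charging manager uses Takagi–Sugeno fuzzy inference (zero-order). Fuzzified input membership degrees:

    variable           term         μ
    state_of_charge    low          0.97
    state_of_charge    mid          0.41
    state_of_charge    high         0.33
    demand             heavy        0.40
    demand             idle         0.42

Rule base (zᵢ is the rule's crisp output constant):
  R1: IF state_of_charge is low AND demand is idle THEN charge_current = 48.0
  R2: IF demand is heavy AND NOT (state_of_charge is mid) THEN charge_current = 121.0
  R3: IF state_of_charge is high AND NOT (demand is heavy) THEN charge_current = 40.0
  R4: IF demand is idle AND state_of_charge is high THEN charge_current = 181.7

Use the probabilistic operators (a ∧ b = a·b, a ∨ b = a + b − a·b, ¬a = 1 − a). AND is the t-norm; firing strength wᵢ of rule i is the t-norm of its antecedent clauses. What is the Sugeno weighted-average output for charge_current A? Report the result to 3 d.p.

R1 (z=48.0): low=0.97, idle=0.42; AND[a·b] → w = 0.4074
R2 (z=121.0): heavy=0.40, ¬mid=1−0.41=0.59; AND[a·b] → w = 0.2360
R3 (z=40.0): high=0.33, ¬heavy=1−0.40=0.60; AND[a·b] → w = 0.1980
R4 (z=181.7): idle=0.42, high=0.33; AND[a·b] → w = 0.1386
Weighted average = (0.4074·48.0 + 0.2360·121.0 + 0.1980·40.0 + 0.1386·181.7) / (0.4074 + 0.2360 + 0.1980 + 0.1386)
  = 81.2148 / 0.9800 = 82.872

82.872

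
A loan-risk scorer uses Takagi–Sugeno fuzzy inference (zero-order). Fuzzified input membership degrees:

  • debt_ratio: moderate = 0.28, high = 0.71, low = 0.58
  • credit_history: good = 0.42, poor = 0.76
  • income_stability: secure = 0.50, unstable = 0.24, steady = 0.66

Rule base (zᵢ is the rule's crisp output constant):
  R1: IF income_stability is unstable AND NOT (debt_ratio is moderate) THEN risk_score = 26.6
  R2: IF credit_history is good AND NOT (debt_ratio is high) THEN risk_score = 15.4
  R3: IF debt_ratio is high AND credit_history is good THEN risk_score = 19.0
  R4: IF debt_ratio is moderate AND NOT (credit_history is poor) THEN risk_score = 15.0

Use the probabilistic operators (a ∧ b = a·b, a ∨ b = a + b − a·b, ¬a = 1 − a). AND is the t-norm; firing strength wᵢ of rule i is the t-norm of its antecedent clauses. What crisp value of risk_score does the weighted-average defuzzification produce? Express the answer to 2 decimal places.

R1 (z=26.6): unstable=0.24, ¬moderate=1−0.28=0.72; AND[a·b] → w = 0.1728
R2 (z=15.4): good=0.42, ¬high=1−0.71=0.29; AND[a·b] → w = 0.1218
R3 (z=19.0): high=0.71, good=0.42; AND[a·b] → w = 0.2982
R4 (z=15.0): moderate=0.28, ¬poor=1−0.76=0.24; AND[a·b] → w = 0.0672
Weighted average = (0.1728·26.6 + 0.1218·15.4 + 0.2982·19.0 + 0.0672·15.0) / (0.1728 + 0.1218 + 0.2982 + 0.0672)
  = 13.1460 / 0.6600 = 19.92

19.92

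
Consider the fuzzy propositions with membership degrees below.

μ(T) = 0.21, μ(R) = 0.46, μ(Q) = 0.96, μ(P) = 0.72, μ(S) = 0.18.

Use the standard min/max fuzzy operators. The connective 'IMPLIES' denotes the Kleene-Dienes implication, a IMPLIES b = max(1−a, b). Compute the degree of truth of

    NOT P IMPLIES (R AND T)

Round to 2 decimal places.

0.72

NOT P = 1 − 0.72 = 0.28
R AND T = min(a, b) on (0.46, 0.21) = 0.21
NOT P IMPLIES (R AND T)  [Kleene-Dienes: max(1−a, b)] with a=0.28, b=0.21 → 0.72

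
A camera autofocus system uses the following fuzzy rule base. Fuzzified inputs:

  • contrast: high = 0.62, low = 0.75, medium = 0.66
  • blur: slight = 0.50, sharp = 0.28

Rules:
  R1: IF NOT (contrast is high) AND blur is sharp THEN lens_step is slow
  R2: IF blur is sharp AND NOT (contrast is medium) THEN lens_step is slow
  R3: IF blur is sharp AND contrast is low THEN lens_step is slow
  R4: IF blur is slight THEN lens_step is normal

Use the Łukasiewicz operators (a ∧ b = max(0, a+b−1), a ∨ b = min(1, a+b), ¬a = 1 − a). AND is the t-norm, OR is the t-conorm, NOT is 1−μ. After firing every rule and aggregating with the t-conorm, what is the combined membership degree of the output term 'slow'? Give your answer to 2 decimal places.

0.03

R1: ¬high=1−0.62=0.38, sharp=0.28; AND[max(0, a+b−1)] → w = 0.00
R2: sharp=0.28, ¬medium=1−0.66=0.34; AND[max(0, a+b−1)] → w = 0.00
R3: sharp=0.28, low=0.75; AND[max(0, a+b−1)] → w = 0.03
R4: slight=0.50 → w = 0.50
Rules with consequent 'slow': {R1, R2, R3} → strengths 0.00, 0.00, 0.03
Aggregate via t-conorm [min(1, a+b)]: 0.03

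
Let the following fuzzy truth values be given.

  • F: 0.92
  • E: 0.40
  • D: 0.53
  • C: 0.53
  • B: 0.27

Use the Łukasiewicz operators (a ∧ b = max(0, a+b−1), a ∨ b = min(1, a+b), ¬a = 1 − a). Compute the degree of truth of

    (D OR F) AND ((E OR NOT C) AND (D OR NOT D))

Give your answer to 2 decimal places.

0.87

D OR F = min(1, a+b) on (0.53, 0.92) = 1.00
NOT C = 1 − 0.53 = 0.47
E OR NOT C = min(1, a+b) on (0.40, 0.47) = 0.87
NOT D = 1 − 0.53 = 0.47
D OR NOT D = min(1, a+b) on (0.53, 0.47) = 1.00
(E OR NOT C) AND (D OR NOT D) = max(0, a+b−1) on (0.87, 1.00) = 0.87
(D OR F) AND ((E OR NOT C) AND (D OR NOT D)) = max(0, a+b−1) on (1.00, 0.87) = 0.87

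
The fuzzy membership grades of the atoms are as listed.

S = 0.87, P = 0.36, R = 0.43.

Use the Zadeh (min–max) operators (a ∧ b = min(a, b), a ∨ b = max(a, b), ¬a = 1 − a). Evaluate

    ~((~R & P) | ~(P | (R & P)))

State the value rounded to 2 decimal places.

0.36

~R = 1 − 0.43 = 0.57
~R & P = min(a, b) on (0.57, 0.36) = 0.36
R & P = min(a, b) on (0.43, 0.36) = 0.36
P | (R & P) = max(a, b) on (0.36, 0.36) = 0.36
~(P | (R & P)) = 1 − 0.36 = 0.64
(~R & P) | ~(P | (R & P)) = max(a, b) on (0.36, 0.64) = 0.64
~((~R & P) | ~(P | (R & P))) = 1 − 0.64 = 0.36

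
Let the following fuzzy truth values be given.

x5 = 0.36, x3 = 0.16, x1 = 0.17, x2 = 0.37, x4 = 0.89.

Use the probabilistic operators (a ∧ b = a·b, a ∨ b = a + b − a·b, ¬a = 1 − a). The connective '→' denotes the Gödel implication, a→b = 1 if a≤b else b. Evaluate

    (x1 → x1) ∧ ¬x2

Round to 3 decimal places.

x1 → x1  [Gödel: 1 if a≤b else b] with a=0.1700, b=0.1700 → 1.0000
¬x2 = 1 − 0.3700 = 0.6300
(x1 → x1) ∧ ¬x2 = a·b on (1.0000, 0.6300) = 0.6300

0.630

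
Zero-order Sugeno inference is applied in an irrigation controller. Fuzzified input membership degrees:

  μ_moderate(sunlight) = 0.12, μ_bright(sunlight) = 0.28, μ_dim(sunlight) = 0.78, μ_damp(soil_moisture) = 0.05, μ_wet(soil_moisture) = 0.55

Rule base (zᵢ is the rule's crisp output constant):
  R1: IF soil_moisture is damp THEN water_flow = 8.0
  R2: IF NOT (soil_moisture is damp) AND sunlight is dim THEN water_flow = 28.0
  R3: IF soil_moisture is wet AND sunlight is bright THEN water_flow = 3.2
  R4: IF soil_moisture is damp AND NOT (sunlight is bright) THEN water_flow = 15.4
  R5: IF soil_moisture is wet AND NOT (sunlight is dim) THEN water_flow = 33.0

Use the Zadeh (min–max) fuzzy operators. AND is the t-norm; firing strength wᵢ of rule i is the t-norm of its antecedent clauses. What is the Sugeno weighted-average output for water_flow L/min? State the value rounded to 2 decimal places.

22.58

R1 (z=8.0): damp=0.05 → w = 0.05
R2 (z=28.0): ¬damp=1−0.05=0.95, dim=0.78; AND[min(a, b)] → w = 0.78
R3 (z=3.2): wet=0.55, bright=0.28; AND[min(a, b)] → w = 0.28
R4 (z=15.4): damp=0.05, ¬bright=1−0.28=0.72; AND[min(a, b)] → w = 0.05
R5 (z=33.0): wet=0.55, ¬dim=1−0.78=0.22; AND[min(a, b)] → w = 0.22
Weighted average = (0.05·8.0 + 0.78·28.0 + 0.28·3.2 + 0.05·15.4 + 0.22·33.0) / (0.05 + 0.78 + 0.28 + 0.05 + 0.22)
  = 31.1660 / 1.3800 = 22.58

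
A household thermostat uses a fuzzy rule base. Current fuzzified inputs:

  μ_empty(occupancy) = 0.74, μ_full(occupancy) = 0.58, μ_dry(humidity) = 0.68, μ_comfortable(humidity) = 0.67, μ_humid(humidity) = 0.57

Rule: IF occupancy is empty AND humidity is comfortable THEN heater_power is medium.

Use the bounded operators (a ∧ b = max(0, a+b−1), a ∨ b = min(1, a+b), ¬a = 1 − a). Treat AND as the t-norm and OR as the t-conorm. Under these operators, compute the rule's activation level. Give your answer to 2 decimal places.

0.41

firing strength: empty=0.74, comfortable=0.67; AND[max(0, a+b−1)] → w = 0.41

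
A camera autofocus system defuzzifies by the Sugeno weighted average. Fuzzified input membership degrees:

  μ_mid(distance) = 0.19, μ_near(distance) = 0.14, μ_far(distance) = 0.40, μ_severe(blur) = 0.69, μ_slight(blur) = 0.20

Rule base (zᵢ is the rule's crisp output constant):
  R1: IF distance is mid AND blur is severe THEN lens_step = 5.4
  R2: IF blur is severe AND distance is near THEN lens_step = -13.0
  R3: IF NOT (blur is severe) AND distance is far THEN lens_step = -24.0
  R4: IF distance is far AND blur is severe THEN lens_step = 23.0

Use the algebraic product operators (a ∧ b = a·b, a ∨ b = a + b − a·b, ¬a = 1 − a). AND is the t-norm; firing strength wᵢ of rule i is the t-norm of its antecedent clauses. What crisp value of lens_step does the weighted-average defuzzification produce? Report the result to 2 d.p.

4.50

R1 (z=5.4): mid=0.19, severe=0.69; AND[a·b] → w = 0.1311
R2 (z=-13.0): severe=0.69, near=0.14; AND[a·b] → w = 0.0966
R3 (z=-24.0): ¬severe=1−0.69=0.31, far=0.40; AND[a·b] → w = 0.1240
R4 (z=23.0): far=0.40, severe=0.69; AND[a·b] → w = 0.2760
Weighted average = (0.1311·5.4 + 0.0966·-13.0 + 0.1240·-24.0 + 0.2760·23.0) / (0.1311 + 0.0966 + 0.1240 + 0.2760)
  = 2.8241 / 0.6277 = 4.50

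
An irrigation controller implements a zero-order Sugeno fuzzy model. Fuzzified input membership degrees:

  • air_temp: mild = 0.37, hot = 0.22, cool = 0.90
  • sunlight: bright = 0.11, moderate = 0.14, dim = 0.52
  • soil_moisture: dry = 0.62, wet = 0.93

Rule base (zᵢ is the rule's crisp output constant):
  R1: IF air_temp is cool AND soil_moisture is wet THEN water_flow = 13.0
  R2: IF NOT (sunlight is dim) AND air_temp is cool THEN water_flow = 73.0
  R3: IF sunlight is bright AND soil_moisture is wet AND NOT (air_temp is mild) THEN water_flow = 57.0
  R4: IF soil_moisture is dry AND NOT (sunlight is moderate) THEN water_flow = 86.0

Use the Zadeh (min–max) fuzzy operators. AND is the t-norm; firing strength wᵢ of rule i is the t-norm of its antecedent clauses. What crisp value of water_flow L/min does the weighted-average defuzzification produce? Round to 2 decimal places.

50.39

R1 (z=13.0): cool=0.90, wet=0.93; AND[min(a, b)] → w = 0.90
R2 (z=73.0): ¬dim=1−0.52=0.48, cool=0.90; AND[min(a, b)] → w = 0.48
R3 (z=57.0): bright=0.11, wet=0.93, ¬mild=1−0.37=0.63; AND[min(a, b)] → w = 0.11
R4 (z=86.0): dry=0.62, ¬moderate=1−0.14=0.86; AND[min(a, b)] → w = 0.62
Weighted average = (0.90·13.0 + 0.48·73.0 + 0.11·57.0 + 0.62·86.0) / (0.90 + 0.48 + 0.11 + 0.62)
  = 106.3300 / 2.1100 = 50.39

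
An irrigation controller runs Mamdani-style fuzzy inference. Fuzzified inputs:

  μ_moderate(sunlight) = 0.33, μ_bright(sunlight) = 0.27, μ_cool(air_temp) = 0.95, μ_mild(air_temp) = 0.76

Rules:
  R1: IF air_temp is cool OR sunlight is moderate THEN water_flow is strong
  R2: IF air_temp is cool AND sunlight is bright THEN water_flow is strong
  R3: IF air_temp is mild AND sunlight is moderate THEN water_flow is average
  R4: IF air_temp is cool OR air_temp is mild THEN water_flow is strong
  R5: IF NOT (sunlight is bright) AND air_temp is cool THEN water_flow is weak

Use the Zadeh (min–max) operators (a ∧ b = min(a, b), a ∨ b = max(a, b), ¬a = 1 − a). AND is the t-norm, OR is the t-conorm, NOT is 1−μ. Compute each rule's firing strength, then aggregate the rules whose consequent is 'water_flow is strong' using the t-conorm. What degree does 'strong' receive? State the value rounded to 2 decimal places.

0.95

R1: cool=0.95, moderate=0.33; OR[max(a, b)] → w = 0.95
R2: cool=0.95, bright=0.27; AND[min(a, b)] → w = 0.27
R3: mild=0.76, moderate=0.33; AND[min(a, b)] → w = 0.33
R4: cool=0.95, mild=0.76; OR[max(a, b)] → w = 0.95
R5: ¬bright=1−0.27=0.73, cool=0.95; AND[min(a, b)] → w = 0.73
Rules with consequent 'strong': {R1, R2, R4} → strengths 0.95, 0.27, 0.95
Aggregate via t-conorm [max(a, b)]: 0.95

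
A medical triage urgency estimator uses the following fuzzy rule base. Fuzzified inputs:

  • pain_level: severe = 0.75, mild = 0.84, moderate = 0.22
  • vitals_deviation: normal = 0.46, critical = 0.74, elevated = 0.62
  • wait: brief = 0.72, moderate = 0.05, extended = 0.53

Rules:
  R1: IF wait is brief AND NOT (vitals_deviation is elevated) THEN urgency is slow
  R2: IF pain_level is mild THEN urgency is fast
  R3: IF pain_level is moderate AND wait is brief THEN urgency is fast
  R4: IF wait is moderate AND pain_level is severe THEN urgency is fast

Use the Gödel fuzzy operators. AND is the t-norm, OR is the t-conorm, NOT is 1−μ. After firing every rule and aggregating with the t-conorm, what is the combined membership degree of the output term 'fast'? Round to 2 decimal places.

R1: brief=0.72, ¬elevated=1−0.62=0.38; AND[min(a, b)] → w = 0.38
R2: mild=0.84 → w = 0.84
R3: moderate=0.22, brief=0.72; AND[min(a, b)] → w = 0.22
R4: moderate=0.05, severe=0.75; AND[min(a, b)] → w = 0.05
Rules with consequent 'fast': {R2, R3, R4} → strengths 0.84, 0.22, 0.05
Aggregate via t-conorm [max(a, b)]: 0.84

0.84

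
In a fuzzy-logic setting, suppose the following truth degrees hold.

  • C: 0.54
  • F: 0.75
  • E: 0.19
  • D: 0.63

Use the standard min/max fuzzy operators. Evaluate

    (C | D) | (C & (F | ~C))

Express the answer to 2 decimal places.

C | D = max(a, b) on (0.54, 0.63) = 0.63
~C = 1 − 0.54 = 0.46
F | ~C = max(a, b) on (0.75, 0.46) = 0.75
C & (F | ~C) = min(a, b) on (0.54, 0.75) = 0.54
(C | D) | (C & (F | ~C)) = max(a, b) on (0.63, 0.54) = 0.63

0.63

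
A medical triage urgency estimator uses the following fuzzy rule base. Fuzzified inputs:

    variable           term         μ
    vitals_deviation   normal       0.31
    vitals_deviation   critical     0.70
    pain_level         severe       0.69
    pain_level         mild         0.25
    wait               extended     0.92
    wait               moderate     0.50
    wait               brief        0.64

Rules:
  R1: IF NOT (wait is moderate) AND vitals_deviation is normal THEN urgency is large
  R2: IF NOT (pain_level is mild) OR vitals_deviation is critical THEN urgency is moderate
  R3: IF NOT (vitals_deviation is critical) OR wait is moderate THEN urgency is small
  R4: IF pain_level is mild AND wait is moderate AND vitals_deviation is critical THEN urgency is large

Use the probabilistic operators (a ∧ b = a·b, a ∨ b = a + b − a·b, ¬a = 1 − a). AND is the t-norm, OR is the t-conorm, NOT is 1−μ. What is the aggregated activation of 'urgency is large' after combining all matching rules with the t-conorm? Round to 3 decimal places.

0.229

R1: ¬moderate=1−0.50=0.50, normal=0.31; AND[a·b] → w = 0.1550
R2: ¬mild=1−0.25=0.75, critical=0.70; OR[a + b − a·b] → w = 0.9250
R3: ¬critical=1−0.70=0.30, moderate=0.50; OR[a + b − a·b] → w = 0.6500
R4: mild=0.25, moderate=0.50, critical=0.70; AND[a·b] → w = 0.0875
Rules with consequent 'large': {R1, R4} → strengths 0.1550, 0.0875
Aggregate via t-conorm [a + b − a·b]: 0.2289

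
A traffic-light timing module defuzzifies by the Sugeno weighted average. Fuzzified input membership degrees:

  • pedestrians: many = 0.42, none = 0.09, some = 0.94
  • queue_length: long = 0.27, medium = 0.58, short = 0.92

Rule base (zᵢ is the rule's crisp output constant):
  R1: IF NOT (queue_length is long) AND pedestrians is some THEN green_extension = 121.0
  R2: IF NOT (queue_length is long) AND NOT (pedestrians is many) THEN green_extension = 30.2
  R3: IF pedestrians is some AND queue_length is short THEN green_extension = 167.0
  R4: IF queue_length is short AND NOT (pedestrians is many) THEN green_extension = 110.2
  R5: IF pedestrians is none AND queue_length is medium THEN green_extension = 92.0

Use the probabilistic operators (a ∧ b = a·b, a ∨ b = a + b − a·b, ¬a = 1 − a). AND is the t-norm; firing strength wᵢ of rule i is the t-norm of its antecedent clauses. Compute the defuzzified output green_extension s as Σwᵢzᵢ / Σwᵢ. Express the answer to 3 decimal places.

R1 (z=121.0): ¬long=1−0.27=0.73, some=0.94; AND[a·b] → w = 0.6862
R2 (z=30.2): ¬long=1−0.27=0.73, ¬many=1−0.42=0.58; AND[a·b] → w = 0.4234
R3 (z=167.0): some=0.94, short=0.92; AND[a·b] → w = 0.8648
R4 (z=110.2): short=0.92, ¬many=1−0.42=0.58; AND[a·b] → w = 0.5336
R5 (z=92.0): none=0.09, medium=0.58; AND[a·b] → w = 0.0522
Weighted average = (0.6862·121.0 + 0.4234·30.2 + 0.8648·167.0 + 0.5336·110.2 + 0.0522·92.0) / (0.6862 + 0.4234 + 0.8648 + 0.5336 + 0.0522)
  = 303.8436 / 2.5602 = 118.680

118.680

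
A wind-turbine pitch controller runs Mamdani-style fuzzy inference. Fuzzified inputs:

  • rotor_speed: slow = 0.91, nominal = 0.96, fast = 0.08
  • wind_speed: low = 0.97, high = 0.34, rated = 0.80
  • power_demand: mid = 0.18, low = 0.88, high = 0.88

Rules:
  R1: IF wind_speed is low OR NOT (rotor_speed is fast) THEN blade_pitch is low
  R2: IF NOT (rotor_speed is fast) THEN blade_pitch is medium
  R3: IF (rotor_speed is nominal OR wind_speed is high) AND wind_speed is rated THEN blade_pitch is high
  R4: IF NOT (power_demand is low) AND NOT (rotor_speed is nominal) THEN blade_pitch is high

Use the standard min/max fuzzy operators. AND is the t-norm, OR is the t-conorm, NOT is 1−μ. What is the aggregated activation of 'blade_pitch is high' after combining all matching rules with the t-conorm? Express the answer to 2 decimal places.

0.80

R1: low=0.97, ¬fast=1−0.08=0.92; OR[max(a, b)] → w = 0.97
R2: ¬fast=1−0.08=0.92 → w = 0.92
R3: (nominal=0.96 OR high=0.34) = 0.96; AND[min(a, b)] with rated=0.80 → w = 0.80
R4: ¬low=1−0.88=0.12, ¬nominal=1−0.96=0.04; AND[min(a, b)] → w = 0.04
Rules with consequent 'high': {R3, R4} → strengths 0.80, 0.04
Aggregate via t-conorm [max(a, b)]: 0.80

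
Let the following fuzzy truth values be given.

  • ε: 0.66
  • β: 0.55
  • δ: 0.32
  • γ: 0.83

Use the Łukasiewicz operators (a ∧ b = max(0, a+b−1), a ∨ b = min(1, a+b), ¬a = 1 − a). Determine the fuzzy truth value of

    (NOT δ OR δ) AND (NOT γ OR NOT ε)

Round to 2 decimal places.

NOT δ = 1 − 0.32 = 0.68
NOT δ OR δ = min(1, a+b) on (0.68, 0.32) = 1.00
NOT γ = 1 − 0.83 = 0.17
NOT ε = 1 − 0.66 = 0.34
NOT γ OR NOT ε = min(1, a+b) on (0.17, 0.34) = 0.51
(NOT δ OR δ) AND (NOT γ OR NOT ε) = max(0, a+b−1) on (1.00, 0.51) = 0.51

0.51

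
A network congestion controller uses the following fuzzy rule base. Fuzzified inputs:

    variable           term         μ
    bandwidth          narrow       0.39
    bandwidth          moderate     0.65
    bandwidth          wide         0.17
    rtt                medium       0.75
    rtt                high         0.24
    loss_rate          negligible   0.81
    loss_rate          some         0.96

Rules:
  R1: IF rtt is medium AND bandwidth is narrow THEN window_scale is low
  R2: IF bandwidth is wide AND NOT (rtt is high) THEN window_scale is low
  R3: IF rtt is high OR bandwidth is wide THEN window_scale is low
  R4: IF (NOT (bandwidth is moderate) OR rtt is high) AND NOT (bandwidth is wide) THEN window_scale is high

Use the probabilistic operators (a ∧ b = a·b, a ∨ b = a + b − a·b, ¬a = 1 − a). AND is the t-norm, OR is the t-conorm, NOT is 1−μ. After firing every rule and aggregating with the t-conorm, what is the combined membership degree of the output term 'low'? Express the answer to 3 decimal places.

R1: medium=0.75, narrow=0.39; AND[a·b] → w = 0.2925
R2: wide=0.17, ¬high=1−0.24=0.76; AND[a·b] → w = 0.1292
R3: high=0.24, wide=0.17; OR[a + b − a·b] → w = 0.3692
R4: (¬moderate=1−0.65=0.35 OR high=0.24) = 0.5060; AND[a·b] with ¬wide=1−0.17=0.83 → w = 0.4200
Rules with consequent 'low': {R1, R2, R3} → strengths 0.2925, 0.1292, 0.3692
Aggregate via t-conorm [a + b − a·b]: 0.6114

0.611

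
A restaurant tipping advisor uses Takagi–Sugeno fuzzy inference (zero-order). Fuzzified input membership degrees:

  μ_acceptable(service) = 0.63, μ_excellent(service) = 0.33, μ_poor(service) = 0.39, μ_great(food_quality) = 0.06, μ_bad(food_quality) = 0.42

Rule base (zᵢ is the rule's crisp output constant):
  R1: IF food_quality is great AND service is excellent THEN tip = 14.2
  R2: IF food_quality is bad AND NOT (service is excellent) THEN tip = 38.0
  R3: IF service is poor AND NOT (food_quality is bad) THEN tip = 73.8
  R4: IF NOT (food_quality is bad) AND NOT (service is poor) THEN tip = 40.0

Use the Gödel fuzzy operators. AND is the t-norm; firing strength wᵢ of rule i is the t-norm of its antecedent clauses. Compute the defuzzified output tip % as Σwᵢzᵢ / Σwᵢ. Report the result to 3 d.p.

R1 (z=14.2): great=0.06, excellent=0.33; AND[min(a, b)] → w = 0.06
R2 (z=38.0): bad=0.42, ¬excellent=1−0.33=0.67; AND[min(a, b)] → w = 0.42
R3 (z=73.8): poor=0.39, ¬bad=1−0.42=0.58; AND[min(a, b)] → w = 0.39
R4 (z=40.0): ¬bad=1−0.42=0.58, ¬poor=1−0.39=0.61; AND[min(a, b)] → w = 0.58
Weighted average = (0.06·14.2 + 0.42·38.0 + 0.39·73.8 + 0.58·40.0) / (0.06 + 0.42 + 0.39 + 0.58)
  = 68.7940 / 1.4500 = 47.444

47.444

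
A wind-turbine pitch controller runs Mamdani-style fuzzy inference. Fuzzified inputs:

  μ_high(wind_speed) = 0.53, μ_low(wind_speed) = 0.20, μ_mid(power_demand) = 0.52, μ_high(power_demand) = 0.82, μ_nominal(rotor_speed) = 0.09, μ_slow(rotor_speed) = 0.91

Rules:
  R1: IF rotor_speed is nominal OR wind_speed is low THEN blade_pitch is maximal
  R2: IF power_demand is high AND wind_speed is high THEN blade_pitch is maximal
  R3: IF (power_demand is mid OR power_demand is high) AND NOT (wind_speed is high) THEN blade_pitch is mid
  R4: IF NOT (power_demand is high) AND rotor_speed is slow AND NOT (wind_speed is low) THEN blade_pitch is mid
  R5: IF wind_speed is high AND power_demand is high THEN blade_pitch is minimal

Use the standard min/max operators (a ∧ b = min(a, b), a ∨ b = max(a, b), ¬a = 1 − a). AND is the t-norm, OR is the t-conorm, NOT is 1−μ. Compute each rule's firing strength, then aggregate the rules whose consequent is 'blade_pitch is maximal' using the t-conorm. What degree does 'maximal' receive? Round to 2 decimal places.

R1: nominal=0.09, low=0.20; OR[max(a, b)] → w = 0.20
R2: high=0.82, high=0.53; AND[min(a, b)] → w = 0.53
R3: (mid=0.52 OR high=0.82) = 0.82; AND[min(a, b)] with ¬high=1−0.53=0.47 → w = 0.47
R4: ¬high=1−0.82=0.18, slow=0.91, ¬low=1−0.20=0.80; AND[min(a, b)] → w = 0.18
R5: high=0.53, high=0.82; AND[min(a, b)] → w = 0.53
Rules with consequent 'maximal': {R1, R2} → strengths 0.20, 0.53
Aggregate via t-conorm [max(a, b)]: 0.53

0.53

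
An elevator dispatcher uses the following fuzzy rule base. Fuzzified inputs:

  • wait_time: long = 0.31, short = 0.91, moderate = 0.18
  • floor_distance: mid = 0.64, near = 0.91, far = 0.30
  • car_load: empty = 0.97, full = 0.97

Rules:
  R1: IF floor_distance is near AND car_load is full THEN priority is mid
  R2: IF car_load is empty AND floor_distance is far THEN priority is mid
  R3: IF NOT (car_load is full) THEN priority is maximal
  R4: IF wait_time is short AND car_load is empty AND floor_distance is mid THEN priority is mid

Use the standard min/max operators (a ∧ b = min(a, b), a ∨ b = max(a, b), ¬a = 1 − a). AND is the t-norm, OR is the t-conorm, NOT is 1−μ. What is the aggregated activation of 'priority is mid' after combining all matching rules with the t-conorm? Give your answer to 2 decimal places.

R1: near=0.91, full=0.97; AND[min(a, b)] → w = 0.91
R2: empty=0.97, far=0.30; AND[min(a, b)] → w = 0.30
R3: ¬full=1−0.97=0.03 → w = 0.03
R4: short=0.91, empty=0.97, mid=0.64; AND[min(a, b)] → w = 0.64
Rules with consequent 'mid': {R1, R2, R4} → strengths 0.91, 0.30, 0.64
Aggregate via t-conorm [max(a, b)]: 0.91

0.91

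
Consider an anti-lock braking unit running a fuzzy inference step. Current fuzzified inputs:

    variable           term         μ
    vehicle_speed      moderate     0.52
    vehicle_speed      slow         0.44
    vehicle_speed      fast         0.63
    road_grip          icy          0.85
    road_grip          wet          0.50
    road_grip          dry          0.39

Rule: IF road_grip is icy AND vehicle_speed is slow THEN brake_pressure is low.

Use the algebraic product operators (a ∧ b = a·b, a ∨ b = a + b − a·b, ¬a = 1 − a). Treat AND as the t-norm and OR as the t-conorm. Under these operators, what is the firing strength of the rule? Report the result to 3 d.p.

firing strength: icy=0.85, slow=0.44; AND[a·b] → w = 0.3740

0.374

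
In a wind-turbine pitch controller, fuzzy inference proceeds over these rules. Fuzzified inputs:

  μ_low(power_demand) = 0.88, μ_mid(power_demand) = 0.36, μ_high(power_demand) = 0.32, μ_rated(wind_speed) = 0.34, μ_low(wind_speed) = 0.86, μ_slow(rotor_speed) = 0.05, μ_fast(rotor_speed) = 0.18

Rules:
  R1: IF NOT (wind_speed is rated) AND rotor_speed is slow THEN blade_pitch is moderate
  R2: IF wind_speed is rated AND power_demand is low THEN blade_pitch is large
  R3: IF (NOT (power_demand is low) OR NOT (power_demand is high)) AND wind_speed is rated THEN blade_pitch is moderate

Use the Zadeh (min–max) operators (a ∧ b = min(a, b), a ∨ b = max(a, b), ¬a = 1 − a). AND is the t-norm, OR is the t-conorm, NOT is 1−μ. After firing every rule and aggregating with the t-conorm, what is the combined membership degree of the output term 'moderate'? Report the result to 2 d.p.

R1: ¬rated=1−0.34=0.66, slow=0.05; AND[min(a, b)] → w = 0.05
R2: rated=0.34, low=0.88; AND[min(a, b)] → w = 0.34
R3: (¬low=1−0.88=0.12 OR ¬high=1−0.32=0.68) = 0.68; AND[min(a, b)] with rated=0.34 → w = 0.34
Rules with consequent 'moderate': {R1, R3} → strengths 0.05, 0.34
Aggregate via t-conorm [max(a, b)]: 0.34

0.34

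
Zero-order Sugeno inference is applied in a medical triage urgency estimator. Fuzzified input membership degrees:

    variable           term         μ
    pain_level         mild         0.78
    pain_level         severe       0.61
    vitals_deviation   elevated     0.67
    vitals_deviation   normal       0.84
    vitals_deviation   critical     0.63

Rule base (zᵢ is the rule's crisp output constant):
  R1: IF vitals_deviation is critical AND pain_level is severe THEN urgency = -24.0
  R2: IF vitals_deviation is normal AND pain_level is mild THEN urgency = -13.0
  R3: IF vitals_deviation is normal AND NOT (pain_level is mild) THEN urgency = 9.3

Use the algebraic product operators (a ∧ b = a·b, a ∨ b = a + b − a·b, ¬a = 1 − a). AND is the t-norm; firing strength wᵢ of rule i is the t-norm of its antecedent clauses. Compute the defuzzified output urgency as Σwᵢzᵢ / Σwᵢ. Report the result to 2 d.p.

-13.09

R1 (z=-24.0): critical=0.63, severe=0.61; AND[a·b] → w = 0.3843
R2 (z=-13.0): normal=0.84, mild=0.78; AND[a·b] → w = 0.6552
R3 (z=9.3): normal=0.84, ¬mild=1−0.78=0.22; AND[a·b] → w = 0.1848
Weighted average = (0.3843·-24.0 + 0.6552·-13.0 + 0.1848·9.3) / (0.3843 + 0.6552 + 0.1848)
  = -16.0222 / 1.2243 = -13.09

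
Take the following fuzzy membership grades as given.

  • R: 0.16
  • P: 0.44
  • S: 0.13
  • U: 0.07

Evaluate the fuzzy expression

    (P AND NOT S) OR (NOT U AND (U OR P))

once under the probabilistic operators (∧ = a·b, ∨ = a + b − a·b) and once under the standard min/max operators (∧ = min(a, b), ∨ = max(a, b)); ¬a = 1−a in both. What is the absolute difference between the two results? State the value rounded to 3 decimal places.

0.218

Under probabilistic:
  NOT S = 1 − 0.1300 = 0.8700
  P AND NOT S = a·b on (0.4400, 0.8700) = 0.3828
  NOT U = 1 − 0.0700 = 0.9300
  U OR P = a + b − a·b on (0.0700, 0.4400) = 0.4792
  NOT U AND (U OR P) = a·b on (0.9300, 0.4792) = 0.4457
  (P AND NOT S) OR (NOT U AND (U OR P)) = a + b − a·b on (0.3828, 0.4457) = 0.6579
  → value = 0.6579
Under standard min/max:
  NOT S = 1 − 0.13 = 0.87
  P AND NOT S = min(a, b) on (0.44, 0.87) = 0.44
  NOT U = 1 − 0.07 = 0.93
  U OR P = max(a, b) on (0.07, 0.44) = 0.44
  NOT U AND (U OR P) = min(a, b) on (0.93, 0.44) = 0.44
  (P AND NOT S) OR (NOT U AND (U OR P)) = max(a, b) on (0.44, 0.44) = 0.44
  → value = 0.4400
|0.6579 − 0.4400| = 0.218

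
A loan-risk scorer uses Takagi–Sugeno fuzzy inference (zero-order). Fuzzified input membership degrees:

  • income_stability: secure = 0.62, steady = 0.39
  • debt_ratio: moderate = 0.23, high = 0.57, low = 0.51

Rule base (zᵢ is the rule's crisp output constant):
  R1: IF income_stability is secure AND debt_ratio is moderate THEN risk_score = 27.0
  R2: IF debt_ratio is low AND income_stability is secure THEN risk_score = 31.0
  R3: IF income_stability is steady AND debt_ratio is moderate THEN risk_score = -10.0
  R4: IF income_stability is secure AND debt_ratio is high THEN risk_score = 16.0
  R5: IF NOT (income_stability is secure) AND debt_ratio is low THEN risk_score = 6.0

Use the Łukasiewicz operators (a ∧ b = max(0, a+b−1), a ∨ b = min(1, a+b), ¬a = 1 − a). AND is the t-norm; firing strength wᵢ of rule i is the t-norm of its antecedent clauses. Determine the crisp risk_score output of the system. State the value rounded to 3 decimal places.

R1 (z=27.0): secure=0.62, moderate=0.23; AND[max(0, a+b−1)] → w = 0.00
R2 (z=31.0): low=0.51, secure=0.62; AND[max(0, a+b−1)] → w = 0.13
R3 (z=-10.0): steady=0.39, moderate=0.23; AND[max(0, a+b−1)] → w = 0.00
R4 (z=16.0): secure=0.62, high=0.57; AND[max(0, a+b−1)] → w = 0.19
R5 (z=6.0): ¬secure=1−0.62=0.38, low=0.51; AND[max(0, a+b−1)] → w = 0.00
Weighted average = (0.00·27.0 + 0.13·31.0 + 0.00·-10.0 + 0.19·16.0 + 0.00·6.0) / (0.00 + 0.13 + 0.00 + 0.19 + 0.00)
  = 7.0700 / 0.3200 = 22.094

22.094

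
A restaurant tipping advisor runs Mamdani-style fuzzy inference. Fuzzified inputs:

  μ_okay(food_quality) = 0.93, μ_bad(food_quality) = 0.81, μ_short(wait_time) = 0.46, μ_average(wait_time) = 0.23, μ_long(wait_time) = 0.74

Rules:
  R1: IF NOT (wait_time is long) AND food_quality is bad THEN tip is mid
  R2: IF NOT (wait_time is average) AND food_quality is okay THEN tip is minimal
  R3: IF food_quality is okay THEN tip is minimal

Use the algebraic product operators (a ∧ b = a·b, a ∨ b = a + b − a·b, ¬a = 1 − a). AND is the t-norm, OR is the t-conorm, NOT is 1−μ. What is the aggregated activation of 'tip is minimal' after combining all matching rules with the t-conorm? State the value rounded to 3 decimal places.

0.980

R1: ¬long=1−0.74=0.26, bad=0.81; AND[a·b] → w = 0.2106
R2: ¬average=1−0.23=0.77, okay=0.93; AND[a·b] → w = 0.7161
R3: okay=0.93 → w = 0.9300
Rules with consequent 'minimal': {R2, R3} → strengths 0.7161, 0.9300
Aggregate via t-conorm [a + b − a·b]: 0.9801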